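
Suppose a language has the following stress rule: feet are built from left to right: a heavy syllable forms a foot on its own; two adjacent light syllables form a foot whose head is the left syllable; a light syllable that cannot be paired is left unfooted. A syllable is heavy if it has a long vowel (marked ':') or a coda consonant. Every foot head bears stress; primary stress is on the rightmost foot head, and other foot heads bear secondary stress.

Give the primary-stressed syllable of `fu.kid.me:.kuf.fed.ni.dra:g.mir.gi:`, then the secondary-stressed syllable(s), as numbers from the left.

primary 9, secondary 2, 3, 4, 5, 7, 8

Weights: 1 fu L, 2 kid H, 3 me: H, 4 kuf H, 5 fed H, 6 ni L, 7 dra:g H, 8 mir H, 9 gi: H.
Parse left to right (heavy = foot alone; LL = one foot; stranded L unfooted): fu (ˈkid) (ˈme:) (ˈkuf) (ˈfed) ni (ˈdra:g) (ˈmir) (ˈgi:).
Foot heads: 2, 3, 4, 5, 7, 8, 9.
Primary stress on the rightmost head = syllable 9.
Secondary stress on 2, 3, 4, 5, 7, 8: fu.ˌkid.ˌme:.ˌkuf.ˌfed.ni.ˌdra:g.ˌmir.ˈgi:.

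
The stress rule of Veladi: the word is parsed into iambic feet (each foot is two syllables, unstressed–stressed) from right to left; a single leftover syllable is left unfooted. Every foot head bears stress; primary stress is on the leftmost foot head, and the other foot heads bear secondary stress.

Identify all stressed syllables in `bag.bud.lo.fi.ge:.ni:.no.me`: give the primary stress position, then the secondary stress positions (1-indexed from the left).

primary 2, secondary 4, 6, 8

Parse right to left into iambic (σˈσ) feet: (bag.ˈbud) (lo.ˈfi) (ge:.ˈni:) (no.ˈme).
Foot heads (stressed positions): 2, 4, 6, 8.
End Rule Leftmost: primary stress on the leftmost head = syllable 2.
Secondary stress on 4, 6, 8: bag.ˈbud.lo.ˌfi.ge:.ˌni:.no.ˌme.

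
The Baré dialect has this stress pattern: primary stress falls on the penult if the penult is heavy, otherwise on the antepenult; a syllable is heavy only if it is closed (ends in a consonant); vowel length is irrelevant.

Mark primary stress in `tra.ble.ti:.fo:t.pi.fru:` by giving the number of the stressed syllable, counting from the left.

4

Weights: 4 fo:t H, 5 pi L, 6 fru: L.
The penult (syllable 5, pi) is light, so stress falls on the antepenult (syllable 4, fo:t).
Primary stress: syllable 4 → tra.ble.ti:.ˈfo:t.pi.fru:.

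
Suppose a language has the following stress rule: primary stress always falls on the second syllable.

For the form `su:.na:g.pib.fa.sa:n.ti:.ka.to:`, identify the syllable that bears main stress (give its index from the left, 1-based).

2

The word has 8 syllables; the second syllable is syllable 2 (na:g).
Primary stress: syllable 2 → su:.ˈna:g.pib.fa.sa:n.ti:.ka.to:.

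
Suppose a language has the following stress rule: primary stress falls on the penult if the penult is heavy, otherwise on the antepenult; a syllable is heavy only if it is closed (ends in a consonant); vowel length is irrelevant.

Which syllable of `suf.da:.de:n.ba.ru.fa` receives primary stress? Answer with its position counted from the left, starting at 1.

Weights: 4 ba L, 5 ru L, 6 fa L.
The penult (syllable 5, ru) is light, so stress falls on the antepenult (syllable 4, ba).
Primary stress: syllable 4 → suf.da:.de:n.ˈba.ru.fa.

4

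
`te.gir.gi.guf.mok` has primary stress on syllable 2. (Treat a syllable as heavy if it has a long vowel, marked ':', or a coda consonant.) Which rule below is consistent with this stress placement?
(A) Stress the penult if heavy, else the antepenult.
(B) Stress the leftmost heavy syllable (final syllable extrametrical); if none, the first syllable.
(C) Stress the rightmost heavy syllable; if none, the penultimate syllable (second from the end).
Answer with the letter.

Rule A → syllable 4 (observed: 2).
Rule B → syllable 2 ✓.
Rule C → syllable 5 (observed: 2).

B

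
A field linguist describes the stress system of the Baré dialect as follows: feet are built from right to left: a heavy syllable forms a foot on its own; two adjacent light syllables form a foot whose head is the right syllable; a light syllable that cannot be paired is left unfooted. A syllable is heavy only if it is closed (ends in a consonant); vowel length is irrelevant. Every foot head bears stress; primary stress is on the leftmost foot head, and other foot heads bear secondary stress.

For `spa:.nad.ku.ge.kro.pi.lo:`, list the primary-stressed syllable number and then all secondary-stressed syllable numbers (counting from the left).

primary 2, secondary 5, 7

Weights: 1 spa: L, 2 nad H, 3 ku L, 4 ge L, 5 kro L, 6 pi L, 7 lo: L.
Parse right to left (heavy = foot alone; LL = one foot; stranded L unfooted): spa: (ˈnad) ku (ge.ˈkro) (pi.ˈlo:).
Foot heads: 2, 5, 7.
Primary stress on the leftmost head = syllable 2.
Secondary stress on 5, 7: spa:.ˈnad.ku.ge.ˌkro.pi.ˌlo:.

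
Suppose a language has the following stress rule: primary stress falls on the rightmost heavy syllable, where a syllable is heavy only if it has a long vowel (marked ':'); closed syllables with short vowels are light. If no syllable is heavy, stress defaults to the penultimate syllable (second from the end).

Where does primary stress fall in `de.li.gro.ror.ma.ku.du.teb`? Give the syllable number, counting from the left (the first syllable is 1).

Weights: 1 de L, 2 li L, 3 gro L, 4 ror L, 5 ma L, 6 ku L, 7 du L, 8 teb L.
No heavy syllable in the domain; default to the penultimate syllable (second from the end) = syllable 7.
Primary stress: syllable 7 → de.li.gro.ror.ma.ku.ˈdu.teb.

7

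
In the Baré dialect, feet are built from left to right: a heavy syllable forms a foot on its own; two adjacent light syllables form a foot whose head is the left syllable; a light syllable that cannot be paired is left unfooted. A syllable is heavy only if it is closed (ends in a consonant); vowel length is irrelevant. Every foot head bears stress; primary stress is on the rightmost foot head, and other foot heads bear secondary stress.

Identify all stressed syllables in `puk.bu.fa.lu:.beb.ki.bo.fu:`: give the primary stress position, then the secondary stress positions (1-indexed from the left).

Weights: 1 puk H, 2 bu L, 3 fa L, 4 lu: L, 5 beb H, 6 ki L, 7 bo L, 8 fu: L.
Parse left to right (heavy = foot alone; LL = one foot; stranded L unfooted): (ˈpuk) (ˈbu.fa) lu: (ˈbeb) (ˈki.bo) fu:.
Foot heads: 1, 2, 5, 6.
Primary stress on the rightmost head = syllable 6.
Secondary stress on 1, 2, 5: ˌpuk.ˌbu.fa.lu:.ˌbeb.ˈki.bo.fu:.

primary 6, secondary 1, 2, 5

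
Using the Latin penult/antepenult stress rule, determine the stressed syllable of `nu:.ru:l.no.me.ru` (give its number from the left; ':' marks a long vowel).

Classical Latin: stress the penult if heavy (long vowel or closed), else the antepenult.
Weights: 3 no L, 4 me L, 5 ru L.
The penult (syllable 4, me) is light, so stress falls on the antepenult (syllable 3, no).
Stress on syllable 3: nu:.ru:l.ˈno.me.ru.

3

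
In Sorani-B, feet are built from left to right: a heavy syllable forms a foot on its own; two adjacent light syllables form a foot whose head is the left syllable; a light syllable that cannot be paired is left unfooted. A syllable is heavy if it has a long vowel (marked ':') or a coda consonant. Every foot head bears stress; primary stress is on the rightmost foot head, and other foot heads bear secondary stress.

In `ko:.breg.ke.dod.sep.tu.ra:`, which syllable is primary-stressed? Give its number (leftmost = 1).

Weights: 1 ko: H, 2 breg H, 3 ke L, 4 dod H, 5 sep H, 6 tu L, 7 ra: H.
Parse left to right (heavy = foot alone; LL = one foot; stranded L unfooted): (ˈko:) (ˈbreg) ke (ˈdod) (ˈsep) tu (ˈra:).
Foot heads: 1, 2, 4, 5, 7.
Primary stress on the rightmost head = syllable 7.
Primary stress: syllable 7 → ko:.breg.ke.dod.sep.tu.ˈra:.

7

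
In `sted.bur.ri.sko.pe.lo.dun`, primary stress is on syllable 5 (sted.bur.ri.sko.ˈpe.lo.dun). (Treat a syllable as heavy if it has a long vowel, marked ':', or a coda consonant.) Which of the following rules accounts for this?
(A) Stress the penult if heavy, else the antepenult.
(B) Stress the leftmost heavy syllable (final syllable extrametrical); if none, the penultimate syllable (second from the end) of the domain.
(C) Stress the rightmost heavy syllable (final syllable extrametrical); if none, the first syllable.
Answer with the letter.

Rule A → syllable 5 ✓.
Rule B → syllable 1 (observed: 5).
Rule C → syllable 2 (observed: 5).

A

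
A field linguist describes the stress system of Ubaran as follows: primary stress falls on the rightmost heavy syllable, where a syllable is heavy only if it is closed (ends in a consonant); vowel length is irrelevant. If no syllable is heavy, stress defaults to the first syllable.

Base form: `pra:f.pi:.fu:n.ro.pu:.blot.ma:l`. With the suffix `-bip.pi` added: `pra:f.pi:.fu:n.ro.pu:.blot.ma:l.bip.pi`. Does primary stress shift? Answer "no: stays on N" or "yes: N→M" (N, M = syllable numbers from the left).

yes: 7→8

Base `pra:f.pi:.fu:n.ro.pu:.blot.ma:l` (7 syllables):
  Weights: 1 pra:f H, 2 pi: L, 3 fu:n H, 4 ro L, 5 pu: L, 6 blot H, 7 ma:l H.
  Heavy syllables in the domain: 1, 3, 6, 7. The rightmost is syllable 7 (ma:l).
  → primary stress on syllable 7.
Suffixed `pra:f.pi:.fu:n.ro.pu:.blot.ma:l.bip.pi` (9 syllables):
  Weights: 1 pra:f H, 2 pi: L, 3 fu:n H, 4 ro L, 5 pu: L, 6 blot H, 7 ma:l H, 8 bip H, 9 pi L.
  Heavy syllables in the domain: 1, 3, 6, 7, 8. The rightmost is syllable 8 (bip).
  → primary stress on syllable 8.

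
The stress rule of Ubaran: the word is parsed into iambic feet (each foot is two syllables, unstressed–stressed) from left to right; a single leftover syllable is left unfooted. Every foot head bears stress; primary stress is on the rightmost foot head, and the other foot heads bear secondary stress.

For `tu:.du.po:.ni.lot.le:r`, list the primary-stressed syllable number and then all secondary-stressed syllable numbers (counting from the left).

primary 6, secondary 2, 4

Parse left to right into iambic (σˈσ) feet: (tu:.ˈdu) (po:.ˈni) (lot.ˈle:r).
Foot heads (stressed positions): 2, 4, 6.
End Rule Rightmost: primary stress on the rightmost head = syllable 6.
Secondary stress on 2, 4: tu:.ˌdu.po:.ˌni.lot.ˈle:r.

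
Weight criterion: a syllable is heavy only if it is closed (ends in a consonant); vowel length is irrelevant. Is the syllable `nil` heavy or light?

heavy

`nil`: short vowel, closed (coda /l/). Closed (coda /l/) → heavy.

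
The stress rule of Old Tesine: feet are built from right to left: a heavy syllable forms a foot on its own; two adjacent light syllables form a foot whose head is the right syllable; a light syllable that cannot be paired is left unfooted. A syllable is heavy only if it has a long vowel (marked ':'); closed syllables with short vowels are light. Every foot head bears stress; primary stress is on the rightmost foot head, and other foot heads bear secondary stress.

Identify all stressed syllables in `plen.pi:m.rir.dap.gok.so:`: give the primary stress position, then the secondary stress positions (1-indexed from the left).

primary 6, secondary 2, 5

Weights: 1 plen L, 2 pi:m H, 3 rir L, 4 dap L, 5 gok L, 6 so: H.
Parse right to left (heavy = foot alone; LL = one foot; stranded L unfooted): plen (ˈpi:m) rir (dap.ˈgok) (ˈso:).
Foot heads: 2, 5, 6.
Primary stress on the rightmost head = syllable 6.
Secondary stress on 2, 5: plen.ˌpi:m.rir.dap.ˌgok.ˈso:.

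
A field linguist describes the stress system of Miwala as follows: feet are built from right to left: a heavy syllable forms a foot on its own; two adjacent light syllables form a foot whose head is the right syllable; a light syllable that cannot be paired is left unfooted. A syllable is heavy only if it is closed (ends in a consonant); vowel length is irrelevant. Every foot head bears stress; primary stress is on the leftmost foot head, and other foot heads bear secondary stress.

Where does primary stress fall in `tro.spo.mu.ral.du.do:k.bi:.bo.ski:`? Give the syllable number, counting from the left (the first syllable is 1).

3

Weights: 1 tro L, 2 spo L, 3 mu L, 4 ral H, 5 du L, 6 do:k H, 7 bi: L, 8 bo L, 9 ski: L.
Parse right to left (heavy = foot alone; LL = one foot; stranded L unfooted): tro (spo.ˈmu) (ˈral) du (ˈdo:k) bi: (bo.ˈski:).
Foot heads: 3, 4, 6, 9.
Primary stress on the leftmost head = syllable 3.
Primary stress: syllable 3 → tro.spo.ˈmu.ral.du.do:k.bi:.bo.ski:.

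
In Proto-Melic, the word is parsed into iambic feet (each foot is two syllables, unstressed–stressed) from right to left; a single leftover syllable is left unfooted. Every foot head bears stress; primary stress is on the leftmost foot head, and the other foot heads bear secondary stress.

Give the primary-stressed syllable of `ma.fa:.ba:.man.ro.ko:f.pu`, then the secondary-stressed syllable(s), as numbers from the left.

primary 3, secondary 5, 7

Parse right to left into iambic (σˈσ) feet: ma (fa:.ˈba:) (man.ˈro) (ko:f.ˈpu). Syllable 1 is left unfooted.
Foot heads (stressed positions): 3, 5, 7.
End Rule Leftmost: primary stress on the leftmost head = syllable 3.
Secondary stress on 5, 7: ma.fa:.ˈba:.man.ˌro.ko:f.ˌpu.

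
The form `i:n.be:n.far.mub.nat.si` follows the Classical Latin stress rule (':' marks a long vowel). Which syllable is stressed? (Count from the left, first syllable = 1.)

Classical Latin: stress the penult if heavy (long vowel or closed), else the antepenult.
Weights: 4 mub H, 5 nat H, 6 si L.
The penult (syllable 5, nat) is heavy, so it takes stress.
Stress on syllable 5: i:n.be:n.far.mub.ˈnat.si.

5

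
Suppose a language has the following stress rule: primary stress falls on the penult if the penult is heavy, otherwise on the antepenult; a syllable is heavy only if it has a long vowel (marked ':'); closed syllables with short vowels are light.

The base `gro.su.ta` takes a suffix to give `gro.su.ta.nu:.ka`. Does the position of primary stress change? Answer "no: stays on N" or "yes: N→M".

Base `gro.su.ta` (3 syllables):
  Weights: 1 gro L, 2 su L, 3 ta L.
  The penult (syllable 2, su) is light, so stress falls on the antepenult (syllable 1, gro).
  → primary stress on syllable 1.
Suffixed `gro.su.ta.nu:.ka` (5 syllables):
  Weights: 3 ta L, 4 nu: H, 5 ka L.
  The penult (syllable 4, nu:) is heavy, so it takes stress.
  → primary stress on syllable 4.

yes: 1→4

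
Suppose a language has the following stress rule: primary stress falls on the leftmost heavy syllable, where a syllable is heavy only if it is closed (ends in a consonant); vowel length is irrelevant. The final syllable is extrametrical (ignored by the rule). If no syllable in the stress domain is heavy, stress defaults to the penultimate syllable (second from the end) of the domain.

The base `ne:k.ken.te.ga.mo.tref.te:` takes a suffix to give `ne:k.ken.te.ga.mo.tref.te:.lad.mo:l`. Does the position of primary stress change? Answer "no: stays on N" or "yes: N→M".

no: stays on 1

Base `ne:k.ken.te.ga.mo.tref.te:` (7 syllables):
  The final syllable (7, te:) is extrametrical; the stress domain is syllables 1–6.
  Weights: 1 ne:k H, 2 ken H, 3 te L, 4 ga L, 5 mo L, 6 tref H.
  Heavy syllables in the domain: 1, 2, 6. The leftmost is syllable 1 (ne:k).
  → primary stress on syllable 1.
Suffixed `ne:k.ken.te.ga.mo.tref.te:.lad.mo:l` (9 syllables):
  The final syllable (9, mo:l) is extrametrical; the stress domain is syllables 1–8.
  Weights: 1 ne:k H, 2 ken H, 3 te L, 4 ga L, 5 mo L, 6 tref H, 7 te: L, 8 lad H.
  Heavy syllables in the domain: 1, 2, 6, 8. The leftmost is syllable 1 (ne:k).
  → primary stress on syllable 1.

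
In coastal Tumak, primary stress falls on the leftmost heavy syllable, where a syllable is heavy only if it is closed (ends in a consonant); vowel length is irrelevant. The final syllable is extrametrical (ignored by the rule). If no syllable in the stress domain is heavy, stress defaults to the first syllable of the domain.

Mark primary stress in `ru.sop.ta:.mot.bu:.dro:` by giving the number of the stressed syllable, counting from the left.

2

The final syllable (6, dro:) is extrametrical; the stress domain is syllables 1–5.
Weights: 1 ru L, 2 sop H, 3 ta: L, 4 mot H, 5 bu: L.
Heavy syllables in the domain: 2, 4. The leftmost is syllable 2 (sop).
Primary stress: syllable 2 → ru.ˈsop.ta:.mot.bu:.dro:.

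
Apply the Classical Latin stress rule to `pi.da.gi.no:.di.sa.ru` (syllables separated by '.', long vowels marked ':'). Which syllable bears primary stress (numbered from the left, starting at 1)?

5

Classical Latin: stress the penult if heavy (long vowel or closed), else the antepenult.
Weights: 5 di L, 6 sa L, 7 ru L.
The penult (syllable 6, sa) is light, so stress falls on the antepenult (syllable 5, di).
Stress on syllable 5: pi.da.gi.no:.ˈdi.sa.ru.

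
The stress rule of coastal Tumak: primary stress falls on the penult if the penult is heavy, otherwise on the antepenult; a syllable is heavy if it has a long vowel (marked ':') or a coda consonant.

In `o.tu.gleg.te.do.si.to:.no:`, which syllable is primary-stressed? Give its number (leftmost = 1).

7

Weights: 6 si L, 7 to: H, 8 no: H.
The penult (syllable 7, to:) is heavy, so it takes stress.
Primary stress: syllable 7 → o.tu.gleg.te.do.si.ˈto:.no:.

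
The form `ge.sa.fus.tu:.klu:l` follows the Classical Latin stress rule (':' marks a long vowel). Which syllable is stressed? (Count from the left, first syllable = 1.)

4

Classical Latin: stress the penult if heavy (long vowel or closed), else the antepenult.
Weights: 3 fus H, 4 tu: H, 5 klu:l H.
The penult (syllable 4, tu:) is heavy, so it takes stress.
Stress on syllable 4: ge.sa.fus.ˈtu:.klu:l.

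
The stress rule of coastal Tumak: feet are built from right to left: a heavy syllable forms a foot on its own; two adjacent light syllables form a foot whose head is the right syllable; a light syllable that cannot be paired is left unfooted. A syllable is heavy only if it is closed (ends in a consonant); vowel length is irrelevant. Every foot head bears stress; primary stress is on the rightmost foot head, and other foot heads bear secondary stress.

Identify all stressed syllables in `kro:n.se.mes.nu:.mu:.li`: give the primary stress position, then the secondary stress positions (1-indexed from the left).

Weights: 1 kro:n H, 2 se L, 3 mes H, 4 nu: L, 5 mu: L, 6 li L.
Parse right to left (heavy = foot alone; LL = one foot; stranded L unfooted): (ˈkro:n) se (ˈmes) nu: (mu:.ˈli).
Foot heads: 1, 3, 6.
Primary stress on the rightmost head = syllable 6.
Secondary stress on 1, 3: ˌkro:n.se.ˌmes.nu:.mu:.ˈli.

primary 6, secondary 1, 3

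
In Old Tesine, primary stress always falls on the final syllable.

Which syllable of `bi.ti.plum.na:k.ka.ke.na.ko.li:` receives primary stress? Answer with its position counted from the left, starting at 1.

The word has 9 syllables; the final syllable is syllable 9 (li:).
Primary stress: syllable 9 → bi.ti.plum.na:k.ka.ke.na.ko.ˈli:.

9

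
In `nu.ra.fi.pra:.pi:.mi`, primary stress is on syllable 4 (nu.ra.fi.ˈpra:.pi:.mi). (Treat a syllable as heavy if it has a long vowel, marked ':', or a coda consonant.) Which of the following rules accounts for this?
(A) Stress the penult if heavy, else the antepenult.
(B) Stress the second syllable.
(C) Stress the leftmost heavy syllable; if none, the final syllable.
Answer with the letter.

Rule A → syllable 5 (observed: 4).
Rule B → syllable 2 (observed: 4).
Rule C → syllable 4 ✓.

C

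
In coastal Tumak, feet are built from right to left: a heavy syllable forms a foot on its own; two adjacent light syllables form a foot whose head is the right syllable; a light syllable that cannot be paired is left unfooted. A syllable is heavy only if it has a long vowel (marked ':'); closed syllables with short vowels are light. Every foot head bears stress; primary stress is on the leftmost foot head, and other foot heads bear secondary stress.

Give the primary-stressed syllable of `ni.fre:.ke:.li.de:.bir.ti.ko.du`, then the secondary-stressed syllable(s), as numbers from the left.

primary 2, secondary 3, 5, 7, 9

Weights: 1 ni L, 2 fre: H, 3 ke: H, 4 li L, 5 de: H, 6 bir L, 7 ti L, 8 ko L, 9 du L.
Parse right to left (heavy = foot alone; LL = one foot; stranded L unfooted): ni (ˈfre:) (ˈke:) li (ˈde:) (bir.ˈti) (ko.ˈdu).
Foot heads: 2, 3, 5, 7, 9.
Primary stress on the leftmost head = syllable 2.
Secondary stress on 3, 5, 7, 9: ni.ˈfre:.ˌke:.li.ˌde:.bir.ˌti.ko.ˌdu.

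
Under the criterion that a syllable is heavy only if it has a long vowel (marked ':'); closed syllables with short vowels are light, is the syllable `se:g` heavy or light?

heavy

`se:g`: long vowel, closed (coda /g/). Long vowel → heavy.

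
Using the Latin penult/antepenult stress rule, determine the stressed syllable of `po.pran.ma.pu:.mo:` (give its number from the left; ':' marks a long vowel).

4

Classical Latin: stress the penult if heavy (long vowel or closed), else the antepenult.
Weights: 3 ma L, 4 pu: H, 5 mo: H.
The penult (syllable 4, pu:) is heavy, so it takes stress.
Stress on syllable 4: po.pran.ma.ˈpu:.mo:.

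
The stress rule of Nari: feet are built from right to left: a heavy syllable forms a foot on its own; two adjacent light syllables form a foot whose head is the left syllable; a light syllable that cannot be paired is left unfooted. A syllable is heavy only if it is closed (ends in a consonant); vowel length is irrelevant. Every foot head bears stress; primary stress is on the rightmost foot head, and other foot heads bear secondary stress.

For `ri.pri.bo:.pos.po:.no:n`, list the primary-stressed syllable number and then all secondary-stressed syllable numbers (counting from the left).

primary 6, secondary 2, 4

Weights: 1 ri L, 2 pri L, 3 bo: L, 4 pos H, 5 po: L, 6 no:n H.
Parse right to left (heavy = foot alone; LL = one foot; stranded L unfooted): ri (ˈpri.bo:) (ˈpos) po: (ˈno:n).
Foot heads: 2, 4, 6.
Primary stress on the rightmost head = syllable 6.
Secondary stress on 2, 4: ri.ˌpri.bo:.ˌpos.po:.ˈno:n.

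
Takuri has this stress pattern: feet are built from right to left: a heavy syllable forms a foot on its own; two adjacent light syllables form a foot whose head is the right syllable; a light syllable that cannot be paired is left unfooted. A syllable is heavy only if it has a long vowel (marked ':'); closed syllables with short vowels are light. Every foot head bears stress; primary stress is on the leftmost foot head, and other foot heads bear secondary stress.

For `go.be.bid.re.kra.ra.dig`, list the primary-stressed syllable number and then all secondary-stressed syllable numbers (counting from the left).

primary 3, secondary 5, 7

Weights: 1 go L, 2 be L, 3 bid L, 4 re L, 5 kra L, 6 ra L, 7 dig L.
Parse right to left (heavy = foot alone; LL = one foot; stranded L unfooted): go (be.ˈbid) (re.ˈkra) (ra.ˈdig).
Foot heads: 3, 5, 7.
Primary stress on the leftmost head = syllable 3.
Secondary stress on 5, 7: go.be.ˈbid.re.ˌkra.ra.ˌdig.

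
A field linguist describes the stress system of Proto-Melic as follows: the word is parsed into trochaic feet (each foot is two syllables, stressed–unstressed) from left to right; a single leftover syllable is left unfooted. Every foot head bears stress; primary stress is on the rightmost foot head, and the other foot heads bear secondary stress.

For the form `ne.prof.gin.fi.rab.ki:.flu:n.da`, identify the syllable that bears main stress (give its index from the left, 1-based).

7

Parse left to right into trochaic (ˈσσ) feet: (ˈne.prof) (ˈgin.fi) (ˈrab.ki:) (ˈflu:n.da).
Foot heads (stressed positions): 1, 3, 5, 7.
End Rule Rightmost: primary stress on the rightmost head = syllable 7.
Primary stress: syllable 7 → ne.prof.gin.fi.rab.ki:.ˈflu:n.da.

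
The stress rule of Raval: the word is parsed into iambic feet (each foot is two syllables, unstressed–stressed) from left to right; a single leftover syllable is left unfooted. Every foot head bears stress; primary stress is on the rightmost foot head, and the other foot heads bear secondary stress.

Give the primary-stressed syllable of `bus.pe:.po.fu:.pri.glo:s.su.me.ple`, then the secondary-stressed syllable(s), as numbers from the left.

Parse left to right into iambic (σˈσ) feet: (bus.ˈpe:) (po.ˈfu:) (pri.ˈglo:s) (su.ˈme) ple. Syllable 9 is left unfooted.
Foot heads (stressed positions): 2, 4, 6, 8.
End Rule Rightmost: primary stress on the rightmost head = syllable 8.
Secondary stress on 2, 4, 6: bus.ˌpe:.po.ˌfu:.pri.ˌglo:s.su.ˈme.ple.

primary 8, secondary 2, 4, 6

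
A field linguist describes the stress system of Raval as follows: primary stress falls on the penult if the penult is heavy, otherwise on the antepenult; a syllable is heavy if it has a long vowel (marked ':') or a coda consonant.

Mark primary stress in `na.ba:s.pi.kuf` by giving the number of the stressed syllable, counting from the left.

Weights: 2 ba:s H, 3 pi L, 4 kuf H.
The penult (syllable 3, pi) is light, so stress falls on the antepenult (syllable 2, ba:s).
Primary stress: syllable 2 → na.ˈba:s.pi.kuf.

2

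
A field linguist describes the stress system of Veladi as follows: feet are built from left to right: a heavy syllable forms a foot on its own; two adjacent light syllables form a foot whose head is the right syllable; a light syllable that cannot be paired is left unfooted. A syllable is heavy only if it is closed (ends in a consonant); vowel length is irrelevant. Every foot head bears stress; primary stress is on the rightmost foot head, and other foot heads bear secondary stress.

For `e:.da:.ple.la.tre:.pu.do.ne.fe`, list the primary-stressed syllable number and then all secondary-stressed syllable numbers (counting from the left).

primary 8, secondary 2, 4, 6

Weights: 1 e: L, 2 da: L, 3 ple L, 4 la L, 5 tre: L, 6 pu L, 7 do L, 8 ne L, 9 fe L.
Parse left to right (heavy = foot alone; LL = one foot; stranded L unfooted): (e:.ˈda:) (ple.ˈla) (tre:.ˈpu) (do.ˈne) fe.
Foot heads: 2, 4, 6, 8.
Primary stress on the rightmost head = syllable 8.
Secondary stress on 2, 4, 6: e:.ˌda:.ple.ˌla.tre:.ˌpu.do.ˈne.fe.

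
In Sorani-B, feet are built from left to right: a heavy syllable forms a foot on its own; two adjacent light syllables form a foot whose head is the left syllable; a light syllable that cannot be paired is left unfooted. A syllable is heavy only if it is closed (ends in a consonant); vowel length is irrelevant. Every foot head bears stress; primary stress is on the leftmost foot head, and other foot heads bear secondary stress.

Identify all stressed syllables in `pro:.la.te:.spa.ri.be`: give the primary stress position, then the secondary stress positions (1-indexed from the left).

Weights: 1 pro: L, 2 la L, 3 te: L, 4 spa L, 5 ri L, 6 be L.
Parse left to right (heavy = foot alone; LL = one foot; stranded L unfooted): (ˈpro:.la) (ˈte:.spa) (ˈri.be).
Foot heads: 1, 3, 5.
Primary stress on the leftmost head = syllable 1.
Secondary stress on 3, 5: ˈpro:.la.ˌte:.spa.ˌri.be.

primary 1, secondary 3, 5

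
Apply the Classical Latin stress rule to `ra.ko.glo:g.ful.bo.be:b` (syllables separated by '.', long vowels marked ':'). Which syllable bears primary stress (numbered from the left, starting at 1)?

4

Classical Latin: stress the penult if heavy (long vowel or closed), else the antepenult.
Weights: 4 ful H, 5 bo L, 6 be:b H.
The penult (syllable 5, bo) is light, so stress falls on the antepenult (syllable 4, ful).
Stress on syllable 4: ra.ko.glo:g.ˈful.bo.be:b.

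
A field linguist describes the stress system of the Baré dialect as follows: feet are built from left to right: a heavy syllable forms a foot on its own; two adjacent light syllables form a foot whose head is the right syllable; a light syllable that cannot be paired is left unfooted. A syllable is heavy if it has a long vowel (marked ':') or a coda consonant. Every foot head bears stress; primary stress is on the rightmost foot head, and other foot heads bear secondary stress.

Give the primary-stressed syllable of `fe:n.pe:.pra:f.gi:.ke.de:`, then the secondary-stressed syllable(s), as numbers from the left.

primary 6, secondary 1, 2, 3, 4

Weights: 1 fe:n H, 2 pe: H, 3 pra:f H, 4 gi: H, 5 ke L, 6 de: H.
Parse left to right (heavy = foot alone; LL = one foot; stranded L unfooted): (ˈfe:n) (ˈpe:) (ˈpra:f) (ˈgi:) ke (ˈde:).
Foot heads: 1, 2, 3, 4, 6.
Primary stress on the rightmost head = syllable 6.
Secondary stress on 1, 2, 3, 4: ˌfe:n.ˌpe:.ˌpra:f.ˌgi:.ke.ˈde:.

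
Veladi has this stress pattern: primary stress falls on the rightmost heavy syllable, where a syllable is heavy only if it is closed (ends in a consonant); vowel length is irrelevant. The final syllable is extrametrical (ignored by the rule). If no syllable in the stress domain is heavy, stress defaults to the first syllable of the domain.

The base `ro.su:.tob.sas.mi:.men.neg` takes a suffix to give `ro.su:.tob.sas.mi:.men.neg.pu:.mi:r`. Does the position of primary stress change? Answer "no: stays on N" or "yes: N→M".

Base `ro.su:.tob.sas.mi:.men.neg` (7 syllables):
  The final syllable (7, neg) is extrametrical; the stress domain is syllables 1–6.
  Weights: 1 ro L, 2 su: L, 3 tob H, 4 sas H, 5 mi: L, 6 men H.
  Heavy syllables in the domain: 3, 4, 6. The rightmost is syllable 6 (men).
  → primary stress on syllable 6.
Suffixed `ro.su:.tob.sas.mi:.men.neg.pu:.mi:r` (9 syllables):
  The final syllable (9, mi:r) is extrametrical; the stress domain is syllables 1–8.
  Weights: 1 ro L, 2 su: L, 3 tob H, 4 sas H, 5 mi: L, 6 men H, 7 neg H, 8 pu: L.
  Heavy syllables in the domain: 3, 4, 6, 7. The rightmost is syllable 7 (neg).
  → primary stress on syllable 7.

yes: 6→7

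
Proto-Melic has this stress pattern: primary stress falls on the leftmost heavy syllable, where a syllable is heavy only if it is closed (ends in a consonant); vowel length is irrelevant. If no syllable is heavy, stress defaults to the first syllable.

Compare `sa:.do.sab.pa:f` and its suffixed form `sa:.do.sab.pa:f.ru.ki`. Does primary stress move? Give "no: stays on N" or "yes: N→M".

no: stays on 3

Base `sa:.do.sab.pa:f` (4 syllables):
  Weights: 1 sa: L, 2 do L, 3 sab H, 4 pa:f H.
  Heavy syllables in the domain: 3, 4. The leftmost is syllable 3 (sab).
  → primary stress on syllable 3.
Suffixed `sa:.do.sab.pa:f.ru.ki` (6 syllables):
  Weights: 1 sa: L, 2 do L, 3 sab H, 4 pa:f H, 5 ru L, 6 ki L.
  Heavy syllables in the domain: 3, 4. The leftmost is syllable 3 (sab).
  → primary stress on syllable 3.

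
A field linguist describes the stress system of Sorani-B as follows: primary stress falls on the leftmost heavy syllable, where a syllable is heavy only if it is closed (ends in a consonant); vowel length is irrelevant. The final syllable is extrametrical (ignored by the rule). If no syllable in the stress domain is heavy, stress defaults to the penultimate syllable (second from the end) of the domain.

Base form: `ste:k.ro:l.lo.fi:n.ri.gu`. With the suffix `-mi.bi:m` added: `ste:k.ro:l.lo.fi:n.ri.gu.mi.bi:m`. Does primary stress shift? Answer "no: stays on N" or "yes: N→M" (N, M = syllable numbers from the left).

Base `ste:k.ro:l.lo.fi:n.ri.gu` (6 syllables):
  The final syllable (6, gu) is extrametrical; the stress domain is syllables 1–5.
  Weights: 1 ste:k H, 2 ro:l H, 3 lo L, 4 fi:n H, 5 ri L.
  Heavy syllables in the domain: 1, 2, 4. The leftmost is syllable 1 (ste:k).
  → primary stress on syllable 1.
Suffixed `ste:k.ro:l.lo.fi:n.ri.gu.mi.bi:m` (8 syllables):
  The final syllable (8, bi:m) is extrametrical; the stress domain is syllables 1–7.
  Weights: 1 ste:k H, 2 ro:l H, 3 lo L, 4 fi:n H, 5 ri L, 6 gu L, 7 mi L.
  Heavy syllables in the domain: 1, 2, 4. The leftmost is syllable 1 (ste:k).
  → primary stress on syllable 1.

no: stays on 1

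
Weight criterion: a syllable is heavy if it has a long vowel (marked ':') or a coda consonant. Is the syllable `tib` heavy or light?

heavy

`tib`: short vowel, closed (coda /b/). Closed → heavy.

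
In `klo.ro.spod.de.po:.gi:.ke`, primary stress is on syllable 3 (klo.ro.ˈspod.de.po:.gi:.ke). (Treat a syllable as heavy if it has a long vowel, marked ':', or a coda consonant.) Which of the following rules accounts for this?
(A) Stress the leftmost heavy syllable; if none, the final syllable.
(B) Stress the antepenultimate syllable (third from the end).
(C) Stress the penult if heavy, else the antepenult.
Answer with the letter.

Rule A → syllable 3 ✓.
Rule B → syllable 5 (observed: 3).
Rule C → syllable 6 (observed: 3).

A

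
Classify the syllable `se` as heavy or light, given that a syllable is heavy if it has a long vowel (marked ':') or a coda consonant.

`se`: short vowel, open (no coda). Short vowel, open → light.

light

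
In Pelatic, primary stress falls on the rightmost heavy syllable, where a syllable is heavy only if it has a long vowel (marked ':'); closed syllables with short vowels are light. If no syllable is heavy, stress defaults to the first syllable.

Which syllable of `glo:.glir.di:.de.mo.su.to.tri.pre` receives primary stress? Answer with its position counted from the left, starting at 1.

Weights: 1 glo: H, 2 glir L, 3 di: H, 4 de L, 5 mo L, 6 su L, 7 to L, 8 tri L, 9 pre L.
Heavy syllables in the domain: 1, 3. The rightmost is syllable 3 (di:).
Primary stress: syllable 3 → glo:.glir.ˈdi:.de.mo.su.to.tri.pre.

3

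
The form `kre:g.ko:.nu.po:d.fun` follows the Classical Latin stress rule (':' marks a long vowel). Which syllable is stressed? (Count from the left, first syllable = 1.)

Classical Latin: stress the penult if heavy (long vowel or closed), else the antepenult.
Weights: 3 nu L, 4 po:d H, 5 fun H.
The penult (syllable 4, po:d) is heavy, so it takes stress.
Stress on syllable 4: kre:g.ko:.nu.ˈpo:d.fun.

4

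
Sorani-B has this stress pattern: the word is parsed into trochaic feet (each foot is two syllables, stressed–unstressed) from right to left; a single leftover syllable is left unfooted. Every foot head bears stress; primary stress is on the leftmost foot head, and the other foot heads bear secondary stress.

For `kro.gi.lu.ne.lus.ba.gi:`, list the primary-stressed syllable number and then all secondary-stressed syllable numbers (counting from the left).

primary 2, secondary 4, 6

Parse right to left into trochaic (ˈσσ) feet: kro (ˈgi.lu) (ˈne.lus) (ˈba.gi:). Syllable 1 is left unfooted.
Foot heads (stressed positions): 2, 4, 6.
End Rule Leftmost: primary stress on the leftmost head = syllable 2.
Secondary stress on 4, 6: kro.ˈgi.lu.ˌne.lus.ˌba.gi:.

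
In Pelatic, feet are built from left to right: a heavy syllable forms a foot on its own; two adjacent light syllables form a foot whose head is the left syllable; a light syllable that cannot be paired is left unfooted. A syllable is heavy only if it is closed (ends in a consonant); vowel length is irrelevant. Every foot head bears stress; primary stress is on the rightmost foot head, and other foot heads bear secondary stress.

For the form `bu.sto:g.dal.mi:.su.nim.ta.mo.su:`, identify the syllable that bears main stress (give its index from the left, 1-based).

Weights: 1 bu L, 2 sto:g H, 3 dal H, 4 mi: L, 5 su L, 6 nim H, 7 ta L, 8 mo L, 9 su: L.
Parse left to right (heavy = foot alone; LL = one foot; stranded L unfooted): bu (ˈsto:g) (ˈdal) (ˈmi:.su) (ˈnim) (ˈta.mo) su:.
Foot heads: 2, 3, 4, 6, 7.
Primary stress on the rightmost head = syllable 7.
Primary stress: syllable 7 → bu.sto:g.dal.mi:.su.nim.ˈta.mo.su:.

7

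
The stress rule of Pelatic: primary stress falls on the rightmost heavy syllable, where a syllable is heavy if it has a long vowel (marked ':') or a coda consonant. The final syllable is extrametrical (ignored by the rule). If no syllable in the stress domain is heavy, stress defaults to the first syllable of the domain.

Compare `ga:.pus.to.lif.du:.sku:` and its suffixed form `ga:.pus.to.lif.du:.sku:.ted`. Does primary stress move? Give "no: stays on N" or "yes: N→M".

Base `ga:.pus.to.lif.du:.sku:` (6 syllables):
  The final syllable (6, sku:) is extrametrical; the stress domain is syllables 1–5.
  Weights: 1 ga: H, 2 pus H, 3 to L, 4 lif H, 5 du: H.
  Heavy syllables in the domain: 1, 2, 4, 5. The rightmost is syllable 5 (du:).
  → primary stress on syllable 5.
Suffixed `ga:.pus.to.lif.du:.sku:.ted` (7 syllables):
  The final syllable (7, ted) is extrametrical; the stress domain is syllables 1–6.
  Weights: 1 ga: H, 2 pus H, 3 to L, 4 lif H, 5 du: H, 6 sku: H.
  Heavy syllables in the domain: 1, 2, 4, 5, 6. The rightmost is syllable 6 (sku:).
  → primary stress on syllable 6.

yes: 5→6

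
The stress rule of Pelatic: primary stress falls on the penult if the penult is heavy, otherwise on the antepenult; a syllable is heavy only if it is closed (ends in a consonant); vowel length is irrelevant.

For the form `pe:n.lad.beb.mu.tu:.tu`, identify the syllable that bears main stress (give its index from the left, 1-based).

Weights: 4 mu L, 5 tu: L, 6 tu L.
The penult (syllable 5, tu:) is light, so stress falls on the antepenult (syllable 4, mu).
Primary stress: syllable 4 → pe:n.lad.beb.ˈmu.tu:.tu.

4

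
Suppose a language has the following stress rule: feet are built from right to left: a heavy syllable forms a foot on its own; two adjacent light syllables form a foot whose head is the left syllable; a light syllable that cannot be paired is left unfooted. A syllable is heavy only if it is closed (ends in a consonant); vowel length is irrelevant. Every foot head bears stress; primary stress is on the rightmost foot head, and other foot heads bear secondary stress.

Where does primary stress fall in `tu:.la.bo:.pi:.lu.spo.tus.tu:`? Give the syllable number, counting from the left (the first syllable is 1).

7

Weights: 1 tu: L, 2 la L, 3 bo: L, 4 pi: L, 5 lu L, 6 spo L, 7 tus H, 8 tu: L.
Parse right to left (heavy = foot alone; LL = one foot; stranded L unfooted): (ˈtu:.la) (ˈbo:.pi:) (ˈlu.spo) (ˈtus) tu:.
Foot heads: 1, 3, 5, 7.
Primary stress on the rightmost head = syllable 7.
Primary stress: syllable 7 → tu:.la.bo:.pi:.lu.spo.ˈtus.tu:.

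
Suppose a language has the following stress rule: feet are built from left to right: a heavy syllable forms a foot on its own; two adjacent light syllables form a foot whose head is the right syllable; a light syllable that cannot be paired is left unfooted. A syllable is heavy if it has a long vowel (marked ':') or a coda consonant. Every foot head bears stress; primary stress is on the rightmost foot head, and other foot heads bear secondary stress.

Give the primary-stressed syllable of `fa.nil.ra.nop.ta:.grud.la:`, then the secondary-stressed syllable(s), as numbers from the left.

primary 7, secondary 2, 4, 5, 6

Weights: 1 fa L, 2 nil H, 3 ra L, 4 nop H, 5 ta: H, 6 grud H, 7 la: H.
Parse left to right (heavy = foot alone; LL = one foot; stranded L unfooted): fa (ˈnil) ra (ˈnop) (ˈta:) (ˈgrud) (ˈla:).
Foot heads: 2, 4, 5, 6, 7.
Primary stress on the rightmost head = syllable 7.
Secondary stress on 2, 4, 5, 6: fa.ˌnil.ra.ˌnop.ˌta:.ˌgrud.ˈla:.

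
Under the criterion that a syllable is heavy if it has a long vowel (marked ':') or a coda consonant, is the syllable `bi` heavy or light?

`bi`: short vowel, open (no coda). Short vowel, open → light.

light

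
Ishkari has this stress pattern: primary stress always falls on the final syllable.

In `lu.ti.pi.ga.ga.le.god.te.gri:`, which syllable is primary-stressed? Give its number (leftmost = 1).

9

The word has 9 syllables; the final syllable is syllable 9 (gri:).
Primary stress: syllable 9 → lu.ti.pi.ga.ga.le.god.te.ˈgri:.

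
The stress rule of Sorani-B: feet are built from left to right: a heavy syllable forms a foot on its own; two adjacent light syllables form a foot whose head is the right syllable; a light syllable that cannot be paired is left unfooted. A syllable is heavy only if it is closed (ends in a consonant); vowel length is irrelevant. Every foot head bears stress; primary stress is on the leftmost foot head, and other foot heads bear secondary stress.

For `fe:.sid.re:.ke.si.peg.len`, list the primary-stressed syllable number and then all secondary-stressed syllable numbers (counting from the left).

primary 2, secondary 4, 6, 7

Weights: 1 fe: L, 2 sid H, 3 re: L, 4 ke L, 5 si L, 6 peg H, 7 len H.
Parse left to right (heavy = foot alone; LL = one foot; stranded L unfooted): fe: (ˈsid) (re:.ˈke) si (ˈpeg) (ˈlen).
Foot heads: 2, 4, 6, 7.
Primary stress on the leftmost head = syllable 2.
Secondary stress on 4, 6, 7: fe:.ˈsid.re:.ˌke.si.ˌpeg.ˌlen.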